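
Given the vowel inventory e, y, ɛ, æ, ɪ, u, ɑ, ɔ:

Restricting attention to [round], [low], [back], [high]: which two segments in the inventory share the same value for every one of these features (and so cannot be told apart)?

ɛ, e

Both /ɛ/ and /e/ are [−round], [−low], [−back], [−high]. Since the list omits [tense] — which does distinguish the mid front unrounded lax vowel from the mid front unrounded tense vowel — this pair collapses; all other pairs remain distinct.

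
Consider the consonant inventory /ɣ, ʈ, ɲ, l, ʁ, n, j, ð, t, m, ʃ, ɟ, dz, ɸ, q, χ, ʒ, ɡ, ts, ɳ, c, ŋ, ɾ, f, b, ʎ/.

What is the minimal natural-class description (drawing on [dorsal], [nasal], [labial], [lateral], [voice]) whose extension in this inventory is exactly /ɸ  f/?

[−voice, +labial]

The class [−voice], [+labial] has exactly /ɸ, f/ as its extension in this inventory. No smaller conjunction from the listed features achieves this: [+labial] alone would also admit /m, b/; [−voice] alone would also admit /ʈ, t, ʃ, q, …/; and checking the remaining single features turns up none with this extension.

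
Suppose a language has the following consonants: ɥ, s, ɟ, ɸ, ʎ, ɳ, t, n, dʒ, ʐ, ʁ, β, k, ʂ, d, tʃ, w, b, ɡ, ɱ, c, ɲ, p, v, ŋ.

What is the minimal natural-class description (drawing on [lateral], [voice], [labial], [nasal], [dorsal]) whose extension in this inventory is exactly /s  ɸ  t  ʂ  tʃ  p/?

Every target segment is [-voice], [-dorsal]; each remaining inventory member fails at least one of these. Each conjunct is needed — [-dorsal] alone would also admit /ɳ, n, dʒ, ʐ, …/; [-voice] alone would also admit /k, c/ — and no other single listed feature has exactly this extension, so two is the minimum.

[-voice, -dorsal]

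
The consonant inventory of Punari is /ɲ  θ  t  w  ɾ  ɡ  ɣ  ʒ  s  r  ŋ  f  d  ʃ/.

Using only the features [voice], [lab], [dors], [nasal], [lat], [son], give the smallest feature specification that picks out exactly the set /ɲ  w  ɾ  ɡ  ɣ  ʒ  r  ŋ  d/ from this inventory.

[+voice]

/ɲ, w, ɾ, ɡ, ɣ, ʒ, r, ŋ, d/ are exactly the [+voice] segments in the inventory, so a single feature suffices.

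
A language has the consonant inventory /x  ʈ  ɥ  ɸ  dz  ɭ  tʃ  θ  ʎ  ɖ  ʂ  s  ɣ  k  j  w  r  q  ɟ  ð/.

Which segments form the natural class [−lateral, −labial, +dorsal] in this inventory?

x, ɣ, k, j, q, ɟ

Eliminate segments failing any feature: /ʈ, dz, tʃ, θ, ɖ, ʂ, s, r, ð/ are [−dorsal]; /ɥ, ɸ, w/ are [+labial]; /ɭ, ʎ/ are [+lateral]. The remaining /x, ɣ, k, j, q, ɟ/ satisfy [−lateral], [−labial], [+dorsal].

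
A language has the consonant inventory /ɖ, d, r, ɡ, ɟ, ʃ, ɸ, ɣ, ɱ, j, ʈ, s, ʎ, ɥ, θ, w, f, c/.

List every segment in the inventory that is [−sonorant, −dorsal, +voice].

ɖ, d

First, the [−sonorant] segments are /ɖ, d, ɡ, ɟ, ʃ, ɸ, ɣ, ʈ, s, θ, f, c/.
Then [−dorsal] gives /ɖ, d, ʃ, ɸ, ʈ, s, θ, f/.
Among these, [+voice] leaves /ɖ, d/.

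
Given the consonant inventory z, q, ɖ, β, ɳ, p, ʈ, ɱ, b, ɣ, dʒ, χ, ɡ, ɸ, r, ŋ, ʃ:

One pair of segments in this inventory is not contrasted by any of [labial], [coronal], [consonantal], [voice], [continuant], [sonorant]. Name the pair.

dʒ, ɖ

On the given features, /dʒ/ and /ɖ/ have an identical profile: [-labial], [+coronal], [+consonantal], [+voice], [-continuant], [-sonorant]. No other two segments in the inventory coincide on all 6 features. (They do differ in [strident], [delayed release] and [distributed], which are not among the given features.)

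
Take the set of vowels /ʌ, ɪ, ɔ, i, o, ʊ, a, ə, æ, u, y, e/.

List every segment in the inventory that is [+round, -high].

Eliminate segments failing any feature: /ʌ, ɪ, i, a, ə, æ, e/ are [-round]; /ʊ, u, y/ are [+high]. The remaining /ɔ, o/ satisfy [+round], [-high].

ɔ, o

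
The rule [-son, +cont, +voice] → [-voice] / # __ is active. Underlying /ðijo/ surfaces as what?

Only the initial segment /ð/ is both word-initial and matches the structural description. It is a voiced dental fricative, so [-son, +cont, +voice] holds; changing it to [-voice] with all other features held fixed yields /θ/ (voiceless dental fricative). No other segment meets both the structural description and the environment, so the output is [θijo].

[θijo]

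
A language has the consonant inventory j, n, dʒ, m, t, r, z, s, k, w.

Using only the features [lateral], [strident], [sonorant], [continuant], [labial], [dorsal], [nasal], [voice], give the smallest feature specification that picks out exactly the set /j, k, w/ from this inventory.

Every target segment is [+dorsal] and no other inventory member is, so one feature is enough.

[+dorsal]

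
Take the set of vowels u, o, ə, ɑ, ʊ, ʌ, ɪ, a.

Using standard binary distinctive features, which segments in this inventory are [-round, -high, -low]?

Eliminate segments failing any feature: /u, o, ʊ/ are [+round]; /ɑ, a/ are [+low]; /ɪ/ is [+high]. The remaining /ə, ʌ/ satisfy [-round], [-high], [-low].

ə, ʌ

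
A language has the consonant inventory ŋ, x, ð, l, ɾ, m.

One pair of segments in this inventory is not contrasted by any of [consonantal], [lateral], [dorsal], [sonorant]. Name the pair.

ɾ, m

On the given features, /ɾ/ and /m/ have an identical profile: [+consonantal], [−lateral], [−dorsal], [+sonorant]. No other two segments in the inventory coincide on all 4 features. (They do differ in [nasal], [labial] and [coronal], which are not among the given features.)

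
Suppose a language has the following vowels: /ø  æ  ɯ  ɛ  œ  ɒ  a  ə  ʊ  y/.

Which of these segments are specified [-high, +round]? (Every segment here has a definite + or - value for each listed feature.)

Checking each segment against [-high], [+round]: /ø/ (mid front rounded tense vowel), /œ/ (mid front rounded lax vowel), /ɒ/ (low back rounded vowel) satisfy every feature; every other segment in the inventory fails at least one.

ø, œ, ɒ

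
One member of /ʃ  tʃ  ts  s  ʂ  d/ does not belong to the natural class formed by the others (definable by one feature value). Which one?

/ʂ, ts, s, ʃ, tʃ/ are all [+strident], but /d/ (voiced alveolar stop) is [-strident]. No other single segment can be removed to leave a set sharing one feature value that the removed segment lacks, so /d/ is the odd one out.

d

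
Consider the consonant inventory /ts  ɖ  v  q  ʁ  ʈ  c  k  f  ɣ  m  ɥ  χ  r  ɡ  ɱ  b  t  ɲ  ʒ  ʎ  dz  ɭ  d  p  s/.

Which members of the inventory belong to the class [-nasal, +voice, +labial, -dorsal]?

v, b

Eliminate segments failing any feature: /ts, q, ʈ, c, k, f, χ, t, p, s/ are [-voice]; /ɖ, ʁ, ɣ, r, ɡ, ʒ, ʎ, dz, ɭ, d/ are [-labial]; /m, ɱ, ɲ/ are [+nasal]; /ɥ/ is [+dorsal]. The remaining /v, b/ satisfy [-nasal], [+voice], [+labial], [-dorsal].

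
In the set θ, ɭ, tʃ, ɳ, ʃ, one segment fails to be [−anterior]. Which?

θ

/ɭ, tʃ, ʃ, ɳ/ are all [−anterior]; /θ/ (voiceless dental fricative) is [+anterior].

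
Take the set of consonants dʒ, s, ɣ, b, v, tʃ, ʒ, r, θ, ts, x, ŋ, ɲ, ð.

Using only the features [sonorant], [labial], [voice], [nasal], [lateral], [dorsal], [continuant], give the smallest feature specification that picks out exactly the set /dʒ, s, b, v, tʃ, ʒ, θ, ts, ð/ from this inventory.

[−sonorant, −dorsal]

/dʒ, s, b, v, tʃ, ʒ, θ, ts, ð/ are all [−sonorant], [−dorsal], and no other segment in the inventory matches both values. Dropping any one of them over-generates: [−dorsal] alone would also admit /r/; [−sonorant] alone would also admit /ɣ, x/. No other single listed feature picks out exactly this set either, so fewer than two features will not do.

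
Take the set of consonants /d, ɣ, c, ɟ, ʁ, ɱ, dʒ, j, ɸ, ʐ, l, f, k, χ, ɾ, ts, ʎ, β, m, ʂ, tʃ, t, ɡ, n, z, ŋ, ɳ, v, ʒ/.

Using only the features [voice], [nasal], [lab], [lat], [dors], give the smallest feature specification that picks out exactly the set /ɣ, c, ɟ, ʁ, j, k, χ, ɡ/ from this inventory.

[−nasal, −lat, +dors]

/ɣ, c, ɟ, ʁ, j, k, χ, ɡ/ are all [−nasal], [−lateral], [+dorsal], and no other segment in the inventory matches all three values. Dropping any one of them over-generates: [−lateral, +dorsal] alone would also admit /ŋ/; [−nasal, +dorsal] alone would also admit /ʎ/; [−nasal, −lateral] alone would also admit /d, dʒ, ɸ, ʐ, …/. No other combination of two listed features picks out exactly this set either, so fewer than three features will not do.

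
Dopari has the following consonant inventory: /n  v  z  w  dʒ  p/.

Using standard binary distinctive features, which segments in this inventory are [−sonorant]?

The feature [sonorant] marks segments produced without turbulent airflow (nasals, liquids, glides, vowels). In this inventory /v, z, dʒ, p/ lack that property, so they are [−sonorant]; /n, w/ are [+sonorant].

v, z, dʒ, p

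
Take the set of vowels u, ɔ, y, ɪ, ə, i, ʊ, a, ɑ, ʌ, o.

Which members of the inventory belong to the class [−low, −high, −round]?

Eliminate segments failing any feature: /u, y, ɪ, i, ʊ/ are [+high]; /ɔ, o/ are [+round]; /a, ɑ/ are [+low]. The remaining /ə, ʌ/ satisfy [−low], [−high], [−round].

ə, ʌ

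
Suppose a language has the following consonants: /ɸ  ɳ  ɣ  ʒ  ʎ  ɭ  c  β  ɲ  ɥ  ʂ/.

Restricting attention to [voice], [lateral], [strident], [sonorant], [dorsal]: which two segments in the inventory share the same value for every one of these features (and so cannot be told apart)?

ɥ, ɲ

Both /ɥ/ and /ɲ/ are [+voice], [−lateral], [−strident], [+sonorant], [+dorsal]. Since the list omits [nasal], [continuant], [labial] and [round] — which do distinguish the labial-palatal glide from the palatal nasal — this pair collapses; all other pairs remain distinct.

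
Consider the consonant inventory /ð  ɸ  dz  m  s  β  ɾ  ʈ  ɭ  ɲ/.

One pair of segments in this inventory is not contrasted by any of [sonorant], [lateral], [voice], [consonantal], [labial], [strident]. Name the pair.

Both /ɾ/ and /ɲ/ are [+sonorant], [-lateral], [+voice], [+consonantal], [-labial], [-strident]. Since the list omits [nasal] and [dorsal] — which do distinguish the alveolar tap from the palatal nasal — this pair collapses; all other pairs remain distinct.

ɾ, ɲ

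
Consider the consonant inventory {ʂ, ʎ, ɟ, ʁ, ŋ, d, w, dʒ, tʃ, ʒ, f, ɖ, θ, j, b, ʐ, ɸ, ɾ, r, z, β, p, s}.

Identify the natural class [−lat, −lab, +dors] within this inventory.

First, the [−lateral] segments are /ʂ, ɟ, ʁ, ŋ, d, w, dʒ, tʃ, ʒ, f, ɖ, θ, j, b, ʐ, ɸ, ɾ, r, z, β, p, s/.
Of those, [−labial] gives /ʂ, ɟ, ʁ, ŋ, d, dʒ, tʃ, ʒ, ɖ, θ, j, ʐ, ɾ, r, z, s/.
Intersecting with [+dorsal] leaves /ɟ, ʁ, ŋ, j/.

ɟ, ʁ, ŋ, j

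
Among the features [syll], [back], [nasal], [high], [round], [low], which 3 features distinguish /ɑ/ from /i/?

/ɑ/ (low back unrounded vowel) and /i/ (high front unrounded tense vowel) agree on [+syllabic], [-nasal], [-round]. They differ on [high] (/ɑ/ [-], /i/ [+]), [low] (/ɑ/ [+], /i/ [-]), [back] (/ɑ/ [+], /i/ [-]).

[high], [low], [back]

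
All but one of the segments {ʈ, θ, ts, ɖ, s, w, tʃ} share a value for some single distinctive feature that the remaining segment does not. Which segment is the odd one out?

w

[coronal] (equivalently [sonorant], [labial], [dorsal], [round]) groups all but one: /θ, s, ɖ, ts, tʃ, ʈ/ share [+coronal] while /w/ (labial-velar glide) alone is [-coronal]. Removing any other segment would not leave a single-feature class that excludes it.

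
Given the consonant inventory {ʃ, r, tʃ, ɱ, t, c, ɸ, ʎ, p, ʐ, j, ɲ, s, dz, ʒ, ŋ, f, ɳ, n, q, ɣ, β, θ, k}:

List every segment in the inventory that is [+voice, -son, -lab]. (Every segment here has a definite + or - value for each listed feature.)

ʐ, dz, ʒ, ɣ

Eliminate segments failing any feature: /ʃ, tʃ, t, c, ɸ, p, s, f, q, θ, k/ are [-voice]; /r, ɱ, ʎ, j, ɲ, ŋ, ɳ, n/ are [+sonorant]; /β/ is [+labial]. The remaining /ʐ, dz, ʒ, ɣ/ satisfy [+voice], [-sonorant], [-labial].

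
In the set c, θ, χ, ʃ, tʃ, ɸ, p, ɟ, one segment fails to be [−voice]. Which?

ɟ

/ɟ/ is the voiced palatal stop, which is [+voice]; the rest — /χ, tʃ, p, ʃ, ɸ, c, θ/ — are [−voice].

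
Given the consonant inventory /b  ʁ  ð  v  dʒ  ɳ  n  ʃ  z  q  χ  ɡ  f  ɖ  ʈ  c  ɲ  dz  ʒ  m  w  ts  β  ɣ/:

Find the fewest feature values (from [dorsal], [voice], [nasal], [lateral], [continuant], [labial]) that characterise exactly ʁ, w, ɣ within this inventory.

The class [+voice], [+continuant], [+dorsal] has exactly /ʁ, w, ɣ/ as its extension in this inventory. No smaller conjunction from the listed features achieves this: [+continuant, +dorsal] alone would also admit /χ/; [+voice, +dorsal] alone would also admit /ɡ, ɲ/; [+voice, +continuant] alone would also admit /ð, v, z, ʒ, …/; and checking the remaining two-feature bundles turns up none with this extension.

[+voice, +continuant, +dorsal]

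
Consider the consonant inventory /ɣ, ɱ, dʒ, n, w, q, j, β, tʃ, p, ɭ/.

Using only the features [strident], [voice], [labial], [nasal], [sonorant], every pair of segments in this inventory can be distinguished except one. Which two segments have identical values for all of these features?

Both /j/ and /ɭ/ are [-strident], [+voice], [-labial], [-nasal], [+sonorant]. Since the list omits [lateral] and [dorsal] — which do distinguish the palatal glide from the retroflex lateral approximant — this pair collapses; all other pairs remain distinct.

j, ɭ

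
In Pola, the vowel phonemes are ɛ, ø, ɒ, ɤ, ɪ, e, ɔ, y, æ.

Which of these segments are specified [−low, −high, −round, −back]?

ɛ, e

Checking each segment against [−low], [−high], [−round], [−back]: /ɛ/ (mid front unrounded lax vowel), /e/ (mid front unrounded tense vowel) satisfy every feature; every other segment in the inventory fails at least one.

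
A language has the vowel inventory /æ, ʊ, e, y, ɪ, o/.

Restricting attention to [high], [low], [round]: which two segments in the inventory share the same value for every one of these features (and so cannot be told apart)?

On the given features, /ʊ/ and /y/ have an identical profile: [+high], [−low], [+round]. No other two segments in the inventory coincide on all 3 features. (They do differ in [back] and [tense], which are not among the given features.)

ʊ, y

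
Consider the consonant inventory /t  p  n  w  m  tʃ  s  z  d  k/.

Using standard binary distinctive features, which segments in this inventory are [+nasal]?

n, m

The feature [nasal] marks segments produced with velum lowered (airflow through the nose). In this inventory /n, m/ have that property, so they are [+nasal]; /t, p, w, tʃ, s, z, d, k/ are [-nasal].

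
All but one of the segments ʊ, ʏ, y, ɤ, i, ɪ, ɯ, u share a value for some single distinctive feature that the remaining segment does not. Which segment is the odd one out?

ɤ

The remaining segments after removing /ɤ/ share [+high]; /ɤ/ (mid back unrounded tense vowel) is [−high]. For every other candidate removal, the leftover set fails to share any single feature value that the removed segment lacks.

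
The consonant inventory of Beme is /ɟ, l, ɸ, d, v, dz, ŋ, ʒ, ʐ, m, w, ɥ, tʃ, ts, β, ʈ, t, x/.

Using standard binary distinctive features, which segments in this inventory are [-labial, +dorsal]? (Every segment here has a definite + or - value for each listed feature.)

ɟ, ŋ, x

First, the [-labial] segments are /ɟ, l, d, dz, ŋ, ʒ, ʐ, tʃ, ts, ʈ, t, x/.
Then [+dorsal] leaves /ɟ, ŋ, x/.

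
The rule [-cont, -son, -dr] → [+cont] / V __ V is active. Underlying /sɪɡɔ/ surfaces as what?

[sɪɣɔ]

Only /ɡ/ occurs between two vowels (/ɪ/ __ /ɔ/) and matches the structural description. It is a voiced velar stop, so [-cont, -son, -dr] holds; changing it to [+continuant] with all other features held fixed yields /ɣ/ (voiced velar fricative). No other segment meets both the structural description and the environment, so the output is [sɪɣɔ].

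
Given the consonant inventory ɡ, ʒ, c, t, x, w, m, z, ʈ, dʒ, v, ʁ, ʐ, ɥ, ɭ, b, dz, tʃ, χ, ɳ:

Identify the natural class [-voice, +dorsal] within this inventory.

Checking each segment against [-voice], [+dorsal]: /c/ (voiceless palatal stop), /x/ (voiceless velar fricative), /χ/ (voiceless uvular fricative) satisfy every feature; every other segment in the inventory fails at least one.

c, x, χ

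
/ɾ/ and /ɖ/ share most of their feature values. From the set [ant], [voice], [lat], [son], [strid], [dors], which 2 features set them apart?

/ɾ/ is the alveolar tap and /ɖ/ is the voiced retroflex stop. Both are [+voice], [−lateral], [−strident], [−dorsal]. /ɾ/ is [+sonorant] while /ɖ/ is [−sonorant]; /ɾ/ is [+anterior] while /ɖ/ is [−anterior], so the distinguishing features are [sonorant], [anterior].

[sonorant], [anterior]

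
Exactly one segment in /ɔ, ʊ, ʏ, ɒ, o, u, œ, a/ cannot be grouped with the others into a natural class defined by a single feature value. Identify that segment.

a

The remaining segments after removing /a/ share [+round]; /a/ (low unrounded vowel) is [−round]. For every other candidate removal, the leftover set fails to share any single feature value that the removed segment lacks.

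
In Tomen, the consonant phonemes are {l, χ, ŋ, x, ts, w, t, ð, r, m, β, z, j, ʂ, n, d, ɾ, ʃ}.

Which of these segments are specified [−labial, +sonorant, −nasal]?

l, r, j, ɾ

Eliminate segments failing any feature: /χ, x, ts, t, ð, z, ʂ, d, ʃ/ are [−sonorant]; /ŋ, n/ are [+nasal]; /w, m, β/ are [+labial]. The remaining /l, r, j, ɾ/ satisfy [−labial], [+sonorant], [−nasal].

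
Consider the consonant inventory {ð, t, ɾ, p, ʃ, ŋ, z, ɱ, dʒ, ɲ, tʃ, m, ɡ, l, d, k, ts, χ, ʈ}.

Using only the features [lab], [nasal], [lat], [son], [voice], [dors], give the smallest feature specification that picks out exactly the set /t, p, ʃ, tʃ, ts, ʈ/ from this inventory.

/t, p, ʃ, tʃ, ts, ʈ/ are all [−voice], [−dorsal], and no other segment in the inventory matches both values. Dropping any one of them over-generates: [−dorsal] alone would also admit /ð, ɾ, z, ɱ, …/; [−voice] alone would also admit /k, χ/. No other single listed feature picks out exactly this set either, so fewer than two features will not do.

[−voice, −dors]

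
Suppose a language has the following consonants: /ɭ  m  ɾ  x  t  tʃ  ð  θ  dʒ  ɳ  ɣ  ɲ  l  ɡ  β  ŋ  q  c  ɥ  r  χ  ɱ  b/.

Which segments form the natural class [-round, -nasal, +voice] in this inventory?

Checking each segment against [-round], [-nasal], [+voice]: /ɭ/ (retroflex lateral approximant), /ɾ/ (alveolar tap), /ð/ (voiced dental fricative), /dʒ/ (voiced postalveolar affricate), /ɣ/ (voiced velar fricative), /l/ (alveolar lateral approximant), among others, satisfy every feature; every other segment in the inventory fails at least one.

ɭ, ɾ, ð, dʒ, ɣ, l, ɡ, β, r, b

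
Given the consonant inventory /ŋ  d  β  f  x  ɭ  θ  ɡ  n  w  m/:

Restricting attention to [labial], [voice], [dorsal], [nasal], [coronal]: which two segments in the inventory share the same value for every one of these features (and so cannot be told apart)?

Both /ɭ/ and /d/ are [-labial], [+voice], [-dorsal], [-nasal], [+coronal]. Since the list omits [sonorant], [lateral] and [anterior] — which do distinguish the retroflex lateral approximant from the voiced alveolar stop — this pair collapses; all other pairs remain distinct.

ɭ, d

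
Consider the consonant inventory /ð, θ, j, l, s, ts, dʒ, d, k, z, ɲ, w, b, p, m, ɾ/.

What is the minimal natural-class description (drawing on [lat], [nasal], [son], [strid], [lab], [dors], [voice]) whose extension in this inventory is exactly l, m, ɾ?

/l, m, ɾ/ are all [+sonorant], [−dorsal], and no other segment in the inventory matches both values. Dropping any one of them over-generates: [−dorsal] alone would also admit /ð, θ, s, ts, …/; [+sonorant] alone would also admit /j, ɲ, w/. No other single listed feature picks out exactly this set either, so fewer than two features will not do.

[+son, −dors]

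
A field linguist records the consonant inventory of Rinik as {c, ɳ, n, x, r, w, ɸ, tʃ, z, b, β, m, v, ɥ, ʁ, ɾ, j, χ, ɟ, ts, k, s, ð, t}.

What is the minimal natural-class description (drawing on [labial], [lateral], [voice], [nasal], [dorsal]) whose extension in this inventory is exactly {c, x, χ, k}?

[−voice, +dorsal]

/c, x, χ, k/ are all [−voice], [+dorsal], and no other segment in the inventory matches both values. Dropping any one of them over-generates: [+dorsal] alone would also admit /w, ɥ, ʁ, j, …/; [−voice] alone would also admit /ɸ, tʃ, ts, s, …/. No other single listed feature picks out exactly this set either, so fewer than two features will not do.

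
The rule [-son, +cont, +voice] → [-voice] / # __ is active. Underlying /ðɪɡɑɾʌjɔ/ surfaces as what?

The only segment in the rule's environment that also matches [-son, +cont, +voice] is /ð/. Applying [-voice] turns the voiced dental fricative into /θ/ (voiceless dental fricative), giving [θɪɡɑɾʌjɔ].

[θɪɡɑɾʌjɔ]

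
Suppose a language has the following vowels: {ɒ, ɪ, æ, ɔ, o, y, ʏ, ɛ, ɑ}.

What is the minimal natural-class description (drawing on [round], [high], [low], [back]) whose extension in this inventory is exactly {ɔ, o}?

/ɔ, o/ are all [-low], [+back], and no other segment in the inventory matches both values. Dropping any one of them over-generates: [+back] alone would also admit /ɒ, ɑ/; [-low] alone would also admit /ɪ, y, ʏ, ɛ/. No other single listed feature picks out exactly this set either, so fewer than two features will not do.

[-low, +back]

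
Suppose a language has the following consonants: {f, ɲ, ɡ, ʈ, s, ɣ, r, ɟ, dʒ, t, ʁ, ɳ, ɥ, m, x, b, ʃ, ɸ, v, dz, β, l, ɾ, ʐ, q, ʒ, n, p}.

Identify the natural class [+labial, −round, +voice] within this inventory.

Eliminate segments failing any feature: /f, ɸ, p/ are [−voice]; /ɲ, ɡ, ʈ, s, ɣ, r, ɟ, dʒ, t, ʁ, ɳ, x, ʃ, dz, l, ɾ, ʐ, q, ʒ, n/ are [−labial]; /ɥ/ is [+round]. The remaining /m, b, v, β/ satisfy [+labial], [−round], [+voice].

m, b, v, β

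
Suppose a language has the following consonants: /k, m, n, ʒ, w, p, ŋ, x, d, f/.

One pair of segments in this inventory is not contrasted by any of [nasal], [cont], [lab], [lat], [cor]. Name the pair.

/w/ (labial-velar glide) and /f/ (voiceless labiodental fricative) are both [−nasal], [+continuant], [+labial], [−lateral], [−coronal], so none of the listed features separates them. (They do differ in [sonorant], [voice], [round] and [dorsal], which are not among the given features.) Every other pair in the inventory differs on at least one listed feature.

w, f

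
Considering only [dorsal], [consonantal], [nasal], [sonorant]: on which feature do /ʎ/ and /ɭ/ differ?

/ʎ/ is the palatal lateral approximant and /ɭ/ is the retroflex lateral approximant. Both are [+consonantal], [−nasal], [+sonorant]. /ʎ/ is [+dorsal] while /ɭ/ is [−dorsal], so the distinguishing feature is [dorsal].

[dorsal]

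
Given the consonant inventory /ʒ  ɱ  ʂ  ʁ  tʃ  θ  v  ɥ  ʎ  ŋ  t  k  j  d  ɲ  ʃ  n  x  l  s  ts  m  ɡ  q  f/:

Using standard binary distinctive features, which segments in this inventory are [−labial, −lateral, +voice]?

Checking each segment against [−labial], [−lateral], [+voice]: /ʒ/ (voiced postalveolar fricative), /ʁ/ (voiced uvular fricative), /ŋ/ (velar nasal), /j/ (palatal glide), /d/ (voiced alveolar stop), /ɲ/ (palatal nasal), among others, satisfy every feature; every other segment in the inventory fails at least one.

ʒ, ʁ, ŋ, j, d, ɲ, n, ɡ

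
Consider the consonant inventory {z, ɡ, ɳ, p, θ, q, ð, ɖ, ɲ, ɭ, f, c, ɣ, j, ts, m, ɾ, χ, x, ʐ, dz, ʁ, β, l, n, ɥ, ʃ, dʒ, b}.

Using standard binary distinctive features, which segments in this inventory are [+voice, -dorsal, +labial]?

Eliminate segments failing any feature: /z, ɳ, ð, ɖ, ɭ, ɾ, ʐ, dz, l, n, dʒ/ are [-labial]; /ɡ, ɲ, ɣ, j, ʁ, ɥ/ are [+dorsal]; /p, θ, q, f, c, ts, χ, x, ʃ/ are [-voice]. The remaining /m, β, b/ satisfy [+voice], [-dorsal], [+labial].

m, β, b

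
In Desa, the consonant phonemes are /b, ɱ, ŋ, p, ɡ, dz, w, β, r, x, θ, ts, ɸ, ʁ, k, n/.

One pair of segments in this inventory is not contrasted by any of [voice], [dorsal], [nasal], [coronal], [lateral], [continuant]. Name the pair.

Both /ʁ/ and /w/ are [+voice], [+dorsal], [-nasal], [-coronal], [-lateral], [+continuant]. Since the list omits [labial], [round] and [high] — which do distinguish the voiced uvular fricative from the labial-velar glide — this pair collapses; all other pairs remain distinct.

ʁ, w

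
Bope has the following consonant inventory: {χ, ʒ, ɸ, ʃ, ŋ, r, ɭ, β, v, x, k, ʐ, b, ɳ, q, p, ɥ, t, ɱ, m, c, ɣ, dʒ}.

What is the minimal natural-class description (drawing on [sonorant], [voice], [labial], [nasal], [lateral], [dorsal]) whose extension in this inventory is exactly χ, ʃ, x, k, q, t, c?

[−voice, −labial]

/χ, ʃ, x, k, q, t, c/ are all [−voice], [−labial], and no other segment in the inventory matches both values. Dropping any one of them over-generates: [−labial] alone would also admit /ʒ, ŋ, r, ɭ, …/; [−voice] alone would also admit /ɸ, p/. No other single listed feature picks out exactly this set either, so fewer than two features will not do.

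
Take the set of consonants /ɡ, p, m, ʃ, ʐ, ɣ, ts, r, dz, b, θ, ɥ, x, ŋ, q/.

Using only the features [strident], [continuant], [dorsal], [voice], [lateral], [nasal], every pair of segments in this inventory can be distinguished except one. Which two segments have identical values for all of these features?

Both /ɥ/ and /ɣ/ are [−strident], [+continuant], [+dorsal], [+voice], [−lateral], [−nasal]. Since the list omits [sonorant], [labial], [round] and [back] — which do distinguish the labial-palatal glide from the voiced velar fricative — this pair collapses; all other pairs remain distinct.

ɥ, ɣ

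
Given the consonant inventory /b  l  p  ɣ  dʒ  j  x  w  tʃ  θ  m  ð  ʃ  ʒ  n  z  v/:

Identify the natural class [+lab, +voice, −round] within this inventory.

Eliminate segments failing any feature: /l, ɣ, dʒ, j, x, tʃ, θ, ð, ʃ, ʒ, n, z/ are [−labial]; /p/ is [−voice]; /w/ is [+round]. The remaining /b, m, v/ satisfy [+labial], [+voice], [−round].

b, m, v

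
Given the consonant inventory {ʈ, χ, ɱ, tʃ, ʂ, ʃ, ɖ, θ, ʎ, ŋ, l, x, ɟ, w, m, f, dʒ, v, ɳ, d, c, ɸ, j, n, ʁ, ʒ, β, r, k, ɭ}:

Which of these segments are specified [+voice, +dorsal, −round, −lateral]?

First, the [+voice] segments are /ɱ, ɖ, ʎ, ŋ, l, ɟ, w, m, dʒ, v, ɳ, d, j, n, ʁ, ʒ, β, r, ɭ/.
Among these, [+dorsal] gives /ʎ, ŋ, ɟ, w, j, ʁ/.
Within that set, [−round] gives /ʎ, ŋ, ɟ, j, ʁ/.
Intersecting with [−lateral] leaves /ŋ, ɟ, j, ʁ/.

ŋ, ɟ, j, ʁ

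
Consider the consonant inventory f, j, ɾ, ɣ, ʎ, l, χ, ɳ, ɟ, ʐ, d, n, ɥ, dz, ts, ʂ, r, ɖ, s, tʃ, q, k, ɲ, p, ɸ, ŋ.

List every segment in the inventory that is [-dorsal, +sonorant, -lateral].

Eliminate segments failing any feature: /f, ʐ, d, dz, ts, ʂ, ɖ, s, tʃ, p, ɸ/ are [-sonorant]; /j, ɣ, ʎ, χ, ɟ, ɥ, q, k, ɲ, ŋ/ are [+dorsal]; /l/ is [+lateral]. The remaining /ɾ, ɳ, n, r/ satisfy [-dorsal], [+sonorant], [-lateral].

ɾ, ɳ, n, r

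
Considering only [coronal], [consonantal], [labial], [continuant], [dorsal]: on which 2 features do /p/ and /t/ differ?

/p/ is the voiceless bilabial stop and /t/ is the voiceless alveolar stop. Both are [+consonantal], [−continuant], [−dorsal]. /p/ is [+labial] while /t/ is [−labial]; /p/ is [−coronal] while /t/ is [+coronal], so the distinguishing features are [labial], [coronal].

[labial], [coronal]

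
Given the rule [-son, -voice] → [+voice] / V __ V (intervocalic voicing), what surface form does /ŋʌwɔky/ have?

/k/ satisfies [-son, -voice] and sits in V __ V. The [+voice] counterpart of the voiceless velar stop is /ɡ/. Other segments in /ŋʌwɔky/ either fail the structural description or are not in the environment, so the surface form is [ŋʌwɔɡy].

[ŋʌwɔɡy]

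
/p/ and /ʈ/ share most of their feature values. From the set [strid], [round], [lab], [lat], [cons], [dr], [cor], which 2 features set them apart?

/p/ is the voiceless bilabial stop and /ʈ/ is the voiceless retroflex stop. Both are [−strident], [−round], [−lateral], [+consonantal], [−delayed release]. /p/ is [+labial] while /ʈ/ is [−labial]; /p/ is [−coronal] while /ʈ/ is [+coronal], so the distinguishing features are [labial], [coronal].

[labial], [coronal]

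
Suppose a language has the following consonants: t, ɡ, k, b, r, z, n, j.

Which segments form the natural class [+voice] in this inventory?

ɡ, b, r, z, n, j

The feature [voice] marks segments produced with vocal-fold vibration. In this inventory /ɡ, b, r, z, n, j/ have that property, so they are [+voice]; /t, k/ are [−voice].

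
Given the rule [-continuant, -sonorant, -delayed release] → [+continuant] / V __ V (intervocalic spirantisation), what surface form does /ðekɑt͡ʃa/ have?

/k/ satisfies [-continuant, -sonorant, -delayed release] and sits in V __ V. The [+continuant] counterpart of the voiceless velar stop is /x/. Other segments in /ðekɑt͡ʃa/ either fail the structural description or are not in the environment, so the surface form is [ðexɑt͡ʃa].

[ðexɑt͡ʃa]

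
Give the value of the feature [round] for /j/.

[-round]

/j/ is the palatal glide, hence [-round].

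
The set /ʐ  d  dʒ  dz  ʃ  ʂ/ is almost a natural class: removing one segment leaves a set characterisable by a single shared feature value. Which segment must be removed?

d

/ʐ, ʂ, ʃ, dz, dʒ/ are all [+strident], but /d/ (voiced alveolar stop) is [-strident]. No other single segment can be removed to leave a set sharing one feature value that the removed segment lacks, so /d/ is the odd one out.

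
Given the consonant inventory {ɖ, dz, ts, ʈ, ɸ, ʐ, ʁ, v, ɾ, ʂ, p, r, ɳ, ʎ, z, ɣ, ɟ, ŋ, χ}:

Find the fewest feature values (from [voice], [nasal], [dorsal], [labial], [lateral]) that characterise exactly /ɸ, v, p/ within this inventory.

Every target segment is [+labial] and no other inventory member is, so one feature is enough.

[+labial]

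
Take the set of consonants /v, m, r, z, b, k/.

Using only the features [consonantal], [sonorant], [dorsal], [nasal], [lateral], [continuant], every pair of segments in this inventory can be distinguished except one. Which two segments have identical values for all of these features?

Both /z/ and /v/ are [+consonantal], [−sonorant], [−dorsal], [−nasal], [−lateral], [+continuant]. Since the list omits [labial] and [coronal] — which do distinguish the voiced alveolar fricative from the voiced labiodental fricative — this pair collapses; all other pairs remain distinct.

z, v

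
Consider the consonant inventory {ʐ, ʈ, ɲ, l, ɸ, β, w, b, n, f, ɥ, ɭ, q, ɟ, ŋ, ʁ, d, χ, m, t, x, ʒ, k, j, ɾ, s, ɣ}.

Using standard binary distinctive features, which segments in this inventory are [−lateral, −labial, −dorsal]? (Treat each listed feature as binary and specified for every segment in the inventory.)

Eliminate segments failing any feature: /ɲ, q, ɟ, ŋ, ʁ, χ, x, k, j, ɣ/ are [+dorsal]; /l, ɭ/ are [+lateral]; /ɸ, β, w, b, f, ɥ, m/ are [+labial]. The remaining /ʐ, ʈ, n, d, t, ʒ, ɾ, s/ satisfy [−lateral], [−labial], [−dorsal].

ʐ, ʈ, n, d, t, ʒ, ɾ, s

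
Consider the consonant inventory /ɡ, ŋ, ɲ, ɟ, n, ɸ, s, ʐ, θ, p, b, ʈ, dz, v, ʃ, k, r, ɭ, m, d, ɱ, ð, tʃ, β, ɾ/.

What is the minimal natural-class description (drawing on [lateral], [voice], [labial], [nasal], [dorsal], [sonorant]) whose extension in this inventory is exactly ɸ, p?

/ɸ, p/ are all [-voice], [+labial], and no other segment in the inventory matches both values. Dropping any one of them over-generates: [+labial] alone would also admit /b, v, m, ɱ, …/; [-voice] alone would also admit /s, θ, ʈ, ʃ, …/. No other single listed feature picks out exactly this set either, so fewer than two features will not do.

[-voice, +labial]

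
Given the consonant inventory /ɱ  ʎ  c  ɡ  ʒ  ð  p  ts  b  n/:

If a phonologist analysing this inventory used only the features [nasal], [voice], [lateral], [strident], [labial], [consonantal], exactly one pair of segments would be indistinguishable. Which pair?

ð, ɡ

/ð/ (voiced dental fricative) and /ɡ/ (voiced velar stop) are both [−nasal], [+voice], [−lateral], [−strident], [−labial], [+consonantal], so none of the listed features separates them. (They do differ in [continuant], [coronal] and [dorsal], which are not among the given features.) Every other pair in the inventory differs on at least one listed feature.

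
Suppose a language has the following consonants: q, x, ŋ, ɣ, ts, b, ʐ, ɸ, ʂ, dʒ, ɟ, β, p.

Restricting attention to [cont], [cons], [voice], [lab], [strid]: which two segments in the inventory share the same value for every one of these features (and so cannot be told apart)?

Both /ŋ/ and /ɟ/ are [−continuant], [+consonantal], [+voice], [−labial], [−strident]. Since the list omits [sonorant], [nasal] and [back] — which do distinguish the velar nasal from the voiced palatal stop — this pair collapses; all other pairs remain distinct.

ŋ, ɟ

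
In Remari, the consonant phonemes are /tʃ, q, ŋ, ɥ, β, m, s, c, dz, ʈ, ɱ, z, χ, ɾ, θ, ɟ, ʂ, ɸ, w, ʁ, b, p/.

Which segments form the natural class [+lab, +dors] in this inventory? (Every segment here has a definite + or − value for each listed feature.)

Eliminate segments failing any feature: /tʃ, q, ŋ, s, c, dz, ʈ, z, χ, ɾ, θ, ɟ, ʂ, ʁ/ are [−labial]; /β, m, ɱ, ɸ, b, p/ are [−dorsal]. The remaining /ɥ, w/ satisfy [+labial], [+dorsal].

ɥ, w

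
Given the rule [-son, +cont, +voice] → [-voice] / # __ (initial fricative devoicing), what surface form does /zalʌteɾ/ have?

/z/ satisfies [-son, +cont, +voice] and sits in # __. The [-voice] counterpart of the voiced alveolar fricative is /s/. Other segments in /zalʌteɾ/ either fail the structural description or are not in the environment, so the surface form is [salʌteɾ].

[salʌteɾ]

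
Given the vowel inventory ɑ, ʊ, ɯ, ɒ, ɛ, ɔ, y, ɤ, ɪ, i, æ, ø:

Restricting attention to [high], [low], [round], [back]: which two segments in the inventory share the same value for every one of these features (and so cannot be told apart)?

ɪ, i

/ɪ/ (high front unrounded lax vowel) and /i/ (high front unrounded tense vowel) are both [+high], [-low], [-round], [-back], so none of the listed features separates them. (They do differ in [tense], which is not among the given features.) Every other pair in the inventory differs on at least one listed feature.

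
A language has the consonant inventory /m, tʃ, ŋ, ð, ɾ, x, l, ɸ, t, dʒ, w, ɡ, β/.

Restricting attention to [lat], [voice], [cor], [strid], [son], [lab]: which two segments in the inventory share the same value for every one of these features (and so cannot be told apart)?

/m/ (bilabial nasal) and /w/ (labial-velar glide) are both [−lateral], [+voice], [−coronal], [−strident], [+sonorant], [+labial], so none of the listed features separates them. (They do differ in [nasal], [continuant], [round] and [dorsal], which are not among the given features.) Every other pair in the inventory differs on at least one listed feature.

m, w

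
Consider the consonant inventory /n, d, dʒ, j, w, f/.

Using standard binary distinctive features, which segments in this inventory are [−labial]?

n, d, dʒ, j

The feature [labial] marks segments articulated with one or both lips. In this inventory /n, d, dʒ, j/ lack that property, so they are [−labial]; /w, f/ are [+labial].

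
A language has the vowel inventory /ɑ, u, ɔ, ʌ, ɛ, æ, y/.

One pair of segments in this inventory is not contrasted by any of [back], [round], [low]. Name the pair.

Both /ɔ/ and /u/ are [+back], [+round], [−low]. Since the list omits [high] and [tense] — which do distinguish the mid back rounded lax vowel from the high back rounded tense vowel — this pair collapses; all other pairs remain distinct.

ɔ, u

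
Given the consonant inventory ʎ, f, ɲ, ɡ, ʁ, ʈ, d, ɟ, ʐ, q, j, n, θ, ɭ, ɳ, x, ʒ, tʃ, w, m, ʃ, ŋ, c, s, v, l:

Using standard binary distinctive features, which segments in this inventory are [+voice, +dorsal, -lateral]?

The [+voice] segments are /ʎ, ɲ, ɡ, ʁ, d, ɟ, ʐ, j, n, ɭ, ɳ, ʒ, w, m, ŋ, v, l/.
Among these, [+dorsal] gives /ʎ, ɲ, ɡ, ʁ, ɟ, j, w, ŋ/.
Of those, [-lateral] leaves /ɲ, ɡ, ʁ, ɟ, j, w, ŋ/.

ɲ, ɡ, ʁ, ɟ, j, w, ŋ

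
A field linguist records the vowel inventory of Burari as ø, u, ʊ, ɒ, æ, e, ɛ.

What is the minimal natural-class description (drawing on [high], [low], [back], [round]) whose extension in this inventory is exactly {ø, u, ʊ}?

Every target segment is [-low], [+round]; each remaining inventory member fails at least one of these. Each conjunct is needed — [+round] alone would also admit /ɒ/; [-low] alone would also admit /e, ɛ/ — and no other single listed feature has exactly this extension, so two is the minimum.

[-low, +round]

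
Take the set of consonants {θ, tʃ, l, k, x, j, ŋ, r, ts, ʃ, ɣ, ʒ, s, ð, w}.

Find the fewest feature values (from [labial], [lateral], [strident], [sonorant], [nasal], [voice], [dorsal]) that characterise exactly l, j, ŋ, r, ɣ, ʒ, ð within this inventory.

[+voice, -labial]

The class [+voice], [-labial] has exactly /l, j, ŋ, r, ɣ, ʒ, ð/ as its extension in this inventory. No smaller conjunction from the listed features achieves this: [-labial] alone would also admit /θ, tʃ, k, x, …/; [+voice] alone would also admit /w/; and checking the remaining single features turns up none with this extension.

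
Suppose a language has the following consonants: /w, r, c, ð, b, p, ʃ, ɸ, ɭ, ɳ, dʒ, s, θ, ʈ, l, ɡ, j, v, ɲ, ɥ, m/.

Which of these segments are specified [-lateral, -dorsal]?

Checking each segment against [-lateral], [-dorsal]: /r/ (alveolar trill), /ð/ (voiced dental fricative), /b/ (voiced bilabial stop), /p/ (voiceless bilabial stop), /ʃ/ (voiceless postalveolar fricative), /ɸ/ (voiceless bilabial fricative), among others, satisfy every feature; every other segment in the inventory fails at least one.

r, ð, b, p, ʃ, ɸ, ɳ, dʒ, s, θ, ʈ, v, m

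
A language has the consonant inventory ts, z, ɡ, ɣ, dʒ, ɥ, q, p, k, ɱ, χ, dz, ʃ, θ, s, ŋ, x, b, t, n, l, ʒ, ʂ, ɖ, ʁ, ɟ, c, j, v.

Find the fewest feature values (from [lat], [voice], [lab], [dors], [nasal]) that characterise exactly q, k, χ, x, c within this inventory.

[−voice, +dors]

/q, k, χ, x, c/ are all [−voice], [+dorsal], and no other segment in the inventory matches both values. Dropping any one of them over-generates: [+dorsal] alone would also admit /ɡ, ɣ, ɥ, ŋ, …/; [−voice] alone would also admit /ts, p, ʃ, θ, …/. No other single listed feature picks out exactly this set either, so fewer than two features will not do.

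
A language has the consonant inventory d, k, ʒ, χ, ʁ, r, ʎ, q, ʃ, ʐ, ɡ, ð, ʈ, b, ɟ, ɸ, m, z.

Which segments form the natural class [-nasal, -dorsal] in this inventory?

Checking each segment against [-nasal], [-dorsal]: /d/ (voiced alveolar stop), /ʒ/ (voiced postalveolar fricative), /r/ (alveolar trill), /ʃ/ (voiceless postalveolar fricative), /ʐ/ (voiced retroflex fricative), /ð/ (voiced dental fricative), among others, satisfy every feature; every other segment in the inventory fails at least one.

d, ʒ, r, ʃ, ʐ, ð, ʈ, b, ɸ, z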